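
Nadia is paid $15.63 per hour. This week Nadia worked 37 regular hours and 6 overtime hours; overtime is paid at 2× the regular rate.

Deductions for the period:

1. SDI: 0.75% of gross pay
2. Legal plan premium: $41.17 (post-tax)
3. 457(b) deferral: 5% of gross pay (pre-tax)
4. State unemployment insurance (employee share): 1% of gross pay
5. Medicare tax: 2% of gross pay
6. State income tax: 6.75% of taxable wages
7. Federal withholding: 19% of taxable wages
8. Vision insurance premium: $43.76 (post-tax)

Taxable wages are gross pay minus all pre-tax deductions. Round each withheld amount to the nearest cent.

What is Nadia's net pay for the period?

$426.58

Regular pay: 37 × $15.63 = $578.31
Overtime pay: 6 × $15.63 × 2 = $187.56
Gross pay = $578.31 + $187.56 = $765.87
457(b) deferral: $765.87 × 0.05 = $38.29
Taxable wages = $765.87 − $38.29 = $727.58
Federal withholding: $727.58 × 0.19 = $138.24
State income tax: $727.58 × 0.0675 = $49.11
SDI: $765.87 × 0.0075 = $5.74
Medicare tax: $765.87 × 0.02 = $15.32
State unemployment insurance (employee share): $765.87 × 0.01 = $7.66
Vision insurance premium: $43.76
Legal plan premium: $41.17
Total deductions = $38.29 + $138.24 + $49.11 + $5.74 + $15.32 + $7.66 + $43.76 + $41.17 = $339.29
Net pay = $765.87 − $339.29 = $426.58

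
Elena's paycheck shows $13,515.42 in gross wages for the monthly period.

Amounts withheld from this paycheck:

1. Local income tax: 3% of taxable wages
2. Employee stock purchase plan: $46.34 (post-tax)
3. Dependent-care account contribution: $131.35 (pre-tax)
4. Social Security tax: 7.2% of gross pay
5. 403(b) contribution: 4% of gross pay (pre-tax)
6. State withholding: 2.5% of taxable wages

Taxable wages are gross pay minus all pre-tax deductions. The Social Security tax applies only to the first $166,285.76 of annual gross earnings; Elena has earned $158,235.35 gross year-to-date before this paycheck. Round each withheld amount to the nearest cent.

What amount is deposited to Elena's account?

403(b) contribution: $13,515.42 × 0.04 = $540.62
Dependent-care account contribution: $131.35
Pre-tax total = $540.62 + $131.35 = $671.97
Taxable wages = $13,515.42 − $671.97 = $12,843.45
State withholding: $12,843.45 × 0.025 = $321.09
Local income tax: $12,843.45 × 0.03 = $385.30
Social Security tax: only $166,285.76 − $158,235.35 = $8,050.41 of this check is subject → $8,050.41 × 0.072 = $579.63
Employee stock purchase plan: $46.34
Total deductions = $540.62 + $131.35 + $321.09 + $385.30 + $579.63 + $46.34 = $2,004.33
Net pay = $13,515.42 − $2,004.33 = $11,511.09

$11,511.09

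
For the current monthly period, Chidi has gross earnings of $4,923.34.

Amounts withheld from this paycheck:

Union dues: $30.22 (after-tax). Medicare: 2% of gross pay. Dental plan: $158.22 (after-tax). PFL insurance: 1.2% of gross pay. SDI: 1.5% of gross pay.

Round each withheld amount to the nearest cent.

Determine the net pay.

$4,503.50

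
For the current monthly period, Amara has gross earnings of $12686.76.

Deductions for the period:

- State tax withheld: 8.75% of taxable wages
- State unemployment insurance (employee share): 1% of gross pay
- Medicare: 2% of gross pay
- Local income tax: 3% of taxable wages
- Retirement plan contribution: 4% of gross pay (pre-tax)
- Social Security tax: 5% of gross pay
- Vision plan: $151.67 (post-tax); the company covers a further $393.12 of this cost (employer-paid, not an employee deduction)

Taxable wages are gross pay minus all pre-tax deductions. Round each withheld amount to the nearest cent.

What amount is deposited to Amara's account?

$9581.60

Retirement plan contribution: $12686.76 × 0.04 = $507.47
Taxable wages = $12686.76 − $507.47 = $12179.29
Local income tax: $12179.29 × 0.03 = $365.38
State tax withheld: $12179.29 × 0.0875 = $1065.69
Social Security tax: $12686.76 × 0.05 = $634.34
Medicare: $12686.76 × 0.02 = $253.74
State unemployment insurance (employee share): $12686.76 × 0.01 = $126.87
Vision plan: $151.67
(Employer's $393.12 toward vision plan is not withheld from the employee.)
Total deductions = $507.47 + $365.38 + $1065.69 + $634.34 + $253.74 + $126.87 + $151.67 = $3105.16
Net pay = $12686.76 − $3105.16 = $9581.60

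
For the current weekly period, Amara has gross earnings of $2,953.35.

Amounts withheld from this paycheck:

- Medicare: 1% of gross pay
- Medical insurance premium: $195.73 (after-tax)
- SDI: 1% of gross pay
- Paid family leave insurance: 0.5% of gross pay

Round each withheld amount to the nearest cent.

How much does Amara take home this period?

$2,683.79

Paid family leave insurance: $2,953.35 × 0.005 = $14.77
Medicare: $2,953.35 × 0.01 = $29.53
SDI: $2,953.35 × 0.01 = $29.53
Medical insurance premium: $195.73
Total deductions = $14.77 + $29.53 + $29.53 + $195.73 = $269.56
Net pay = $2,953.35 − $269.56 = $2,683.79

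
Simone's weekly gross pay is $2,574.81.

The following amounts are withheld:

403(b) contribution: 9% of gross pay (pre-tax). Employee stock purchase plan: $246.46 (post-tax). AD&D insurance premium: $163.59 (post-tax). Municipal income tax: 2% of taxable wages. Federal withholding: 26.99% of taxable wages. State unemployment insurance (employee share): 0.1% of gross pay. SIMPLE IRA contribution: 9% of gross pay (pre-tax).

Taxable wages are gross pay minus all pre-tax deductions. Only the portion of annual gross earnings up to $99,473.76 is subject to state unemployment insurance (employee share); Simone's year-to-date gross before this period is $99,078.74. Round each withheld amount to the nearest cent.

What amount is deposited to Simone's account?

SIMPLE IRA contribution: $2,574.81 × 0.09 = $231.73
403(b) contribution: $2,574.81 × 0.09 = $231.73
Pre-tax total = $231.73 + $231.73 = $463.46
Taxable wages = $2,574.81 − $463.46 = $2,111.35
Federal withholding: $2,111.35 × 0.2699 = $569.85
Municipal income tax: $2,111.35 × 0.02 = $42.23
State unemployment insurance (employee share): only $99,473.76 − $99,078.74 = $395.02 of this check is subject → $395.02 × 0.001 = $0.40
AD&D insurance premium: $163.59
Employee stock purchase plan: $246.46
Total deductions = $231.73 + $231.73 + $569.85 + $42.23 + $0.40 + $163.59 + $246.46 = $1,485.99
Net pay = $2,574.81 − $1,485.99 = $1,088.82

$1,088.82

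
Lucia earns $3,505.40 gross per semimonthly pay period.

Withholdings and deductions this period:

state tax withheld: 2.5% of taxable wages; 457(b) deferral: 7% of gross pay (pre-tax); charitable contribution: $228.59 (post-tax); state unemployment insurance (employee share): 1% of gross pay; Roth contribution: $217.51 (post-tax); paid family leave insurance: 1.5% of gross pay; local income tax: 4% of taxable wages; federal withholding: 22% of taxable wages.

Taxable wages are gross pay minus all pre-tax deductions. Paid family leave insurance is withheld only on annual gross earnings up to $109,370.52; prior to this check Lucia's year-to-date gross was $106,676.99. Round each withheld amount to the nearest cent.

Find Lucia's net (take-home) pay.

$1,809.37

457(b) deferral: $3,505.40 × 0.07 = $245.38
Taxable wages = $3,505.40 − $245.38 = $3,260.02
State tax withheld: $3,260.02 × 0.025 = $81.50
Local income tax: $3,260.02 × 0.04 = $130.40
Federal withholding: $3,260.02 × 0.22 = $717.20
State unemployment insurance (employee share): $3,505.40 × 0.01 = $35.05
Paid family leave insurance: only $109,370.52 − $106,676.99 = $2,693.53 of this check is subject → $2,693.53 × 0.015 = $40.40
Charitable contribution: $228.59
Roth contribution: $217.51
Total deductions = $245.38 + $81.50 + $130.40 + $717.20 + $35.05 + $40.40 + $228.59 + $217.51 = $1,696.03
Net pay = $3,505.40 − $1,696.03 = $1,809.37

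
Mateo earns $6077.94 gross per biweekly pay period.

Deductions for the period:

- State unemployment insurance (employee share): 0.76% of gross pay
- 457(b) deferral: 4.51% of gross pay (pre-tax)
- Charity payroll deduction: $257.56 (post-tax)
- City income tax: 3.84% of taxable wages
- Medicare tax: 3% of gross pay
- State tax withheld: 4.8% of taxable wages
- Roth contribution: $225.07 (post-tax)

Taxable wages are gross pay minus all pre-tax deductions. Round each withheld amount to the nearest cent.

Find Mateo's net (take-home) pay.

$4591.21

457(b) deferral: $6077.94 × 0.0451 = $274.12
Taxable wages = $6077.94 − $274.12 = $5803.82
City income tax: $5803.82 × 0.0384 = $222.87
State tax withheld: $5803.82 × 0.048 = $278.58
Medicare tax: $6077.94 × 0.03 = $182.34
State unemployment insurance (employee share): $6077.94 × 0.0076 = $46.19
Roth contribution: $225.07
Charity payroll deduction: $257.56
Total deductions = $274.12 + $222.87 + $278.58 + $182.34 + $46.19 + $225.07 + $257.56 = $1486.73
Net pay = $6077.94 − $1486.73 = $4591.21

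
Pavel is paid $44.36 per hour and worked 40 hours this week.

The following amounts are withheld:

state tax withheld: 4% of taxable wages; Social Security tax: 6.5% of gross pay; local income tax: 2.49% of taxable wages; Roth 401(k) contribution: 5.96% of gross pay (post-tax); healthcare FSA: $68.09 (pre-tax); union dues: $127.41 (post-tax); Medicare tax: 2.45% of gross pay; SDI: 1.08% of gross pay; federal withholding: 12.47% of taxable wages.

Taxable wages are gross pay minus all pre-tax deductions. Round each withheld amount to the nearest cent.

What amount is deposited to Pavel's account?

Gross pay: 40 × $44.36 = $1774.40
Healthcare FSA: $68.09
Taxable wages = $1774.40 − $68.09 = $1706.31
Local income tax: $1706.31 × 0.0249 = $42.49
State tax withheld: $1706.31 × 0.04 = $68.25
Federal withholding: $1706.31 × 0.1247 = $212.78
Social Security tax: $1774.40 × 0.065 = $115.34
SDI: $1774.40 × 0.0108 = $19.16
Medicare tax: $1774.40 × 0.0245 = $43.47
Union dues: $127.41
Roth 401(k) contribution: $1774.40 × 0.0596 = $105.75
Total deductions = $68.09 + $42.49 + $68.25 + $212.78 + $115.34 + $19.16 + $43.47 + $127.41 + $105.75 = $802.74
Net pay = $1774.40 − $802.74 = $971.66

$971.66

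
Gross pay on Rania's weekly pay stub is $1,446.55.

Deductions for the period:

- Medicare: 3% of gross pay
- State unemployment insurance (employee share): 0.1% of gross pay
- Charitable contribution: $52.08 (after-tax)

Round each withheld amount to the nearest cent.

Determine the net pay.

$1,349.62

State unemployment insurance (employee share): $1,446.55 × 0.001 = $1.45
Medicare: $1,446.55 × 0.03 = $43.40
Charitable contribution: $52.08
Total deductions = $1.45 + $43.40 + $52.08 = $96.93
Net pay = $1,446.55 − $96.93 = $1,349.62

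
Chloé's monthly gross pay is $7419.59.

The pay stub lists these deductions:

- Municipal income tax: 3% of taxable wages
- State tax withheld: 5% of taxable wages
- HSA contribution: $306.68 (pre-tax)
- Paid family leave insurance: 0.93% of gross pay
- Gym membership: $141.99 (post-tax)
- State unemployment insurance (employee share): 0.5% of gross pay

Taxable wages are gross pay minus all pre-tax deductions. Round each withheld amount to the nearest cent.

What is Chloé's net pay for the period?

$6295.78

HSA contribution: $306.68
Taxable wages = $7419.59 − $306.68 = $7112.91
State tax withheld: $7112.91 × 0.05 = $355.65
Municipal income tax: $7112.91 × 0.03 = $213.39
State unemployment insurance (employee share): $7419.59 × 0.005 = $37.10
Paid family leave insurance: $7419.59 × 0.0093 = $69.00
Gym membership: $141.99
Total deductions = $306.68 + $355.65 + $213.39 + $37.10 + $69.00 + $141.99 = $1123.81
Net pay = $7419.59 − $1123.81 = $6295.78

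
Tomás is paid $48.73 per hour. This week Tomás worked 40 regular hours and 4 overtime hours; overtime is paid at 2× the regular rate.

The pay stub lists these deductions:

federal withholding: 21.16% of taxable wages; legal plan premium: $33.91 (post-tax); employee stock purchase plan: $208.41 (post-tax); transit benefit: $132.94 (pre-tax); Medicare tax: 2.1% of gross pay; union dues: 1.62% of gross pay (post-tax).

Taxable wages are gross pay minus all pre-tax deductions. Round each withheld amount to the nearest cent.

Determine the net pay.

$1409.96

Regular pay: 40 × $48.73 = $1949.20
Overtime pay: 4 × $48.73 × 2 = $389.84
Gross pay = $1949.20 + $389.84 = $2339.04
Transit benefit: $132.94
Taxable wages = $2339.04 − $132.94 = $2206.10
Federal withholding: $2206.10 × 0.2116 = $466.81
Medicare tax: $2339.04 × 0.021 = $49.12
Union dues: $2339.04 × 0.0162 = $37.89
Legal plan premium: $33.91
Employee stock purchase plan: $208.41
Total deductions = $132.94 + $466.81 + $49.12 + $37.89 + $33.91 + $208.41 = $929.08
Net pay = $2339.04 − $929.08 = $1409.96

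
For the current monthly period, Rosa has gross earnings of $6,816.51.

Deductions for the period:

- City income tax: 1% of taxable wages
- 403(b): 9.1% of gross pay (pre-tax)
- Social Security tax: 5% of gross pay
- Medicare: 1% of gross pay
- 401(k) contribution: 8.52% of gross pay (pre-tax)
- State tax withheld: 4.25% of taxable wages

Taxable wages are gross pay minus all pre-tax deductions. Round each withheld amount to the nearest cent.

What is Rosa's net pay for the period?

403(b): $6,816.51 × 0.091 = $620.30
401(k) contribution: $6,816.51 × 0.0852 = $580.77
Pre-tax total = $620.30 + $580.77 = $1,201.07
Taxable wages = $6,816.51 − $1,201.07 = $5,615.44
State tax withheld: $5,615.44 × 0.0425 = $238.66
City income tax: $5,615.44 × 0.01 = $56.15
Medicare: $6,816.51 × 0.01 = $68.17
Social Security tax: $6,816.51 × 0.05 = $340.83
Total deductions = $620.30 + $580.77 + $238.66 + $56.15 + $68.17 + $340.83 = $1,904.88
Net pay = $6,816.51 − $1,904.88 = $4,911.63

$4,911.63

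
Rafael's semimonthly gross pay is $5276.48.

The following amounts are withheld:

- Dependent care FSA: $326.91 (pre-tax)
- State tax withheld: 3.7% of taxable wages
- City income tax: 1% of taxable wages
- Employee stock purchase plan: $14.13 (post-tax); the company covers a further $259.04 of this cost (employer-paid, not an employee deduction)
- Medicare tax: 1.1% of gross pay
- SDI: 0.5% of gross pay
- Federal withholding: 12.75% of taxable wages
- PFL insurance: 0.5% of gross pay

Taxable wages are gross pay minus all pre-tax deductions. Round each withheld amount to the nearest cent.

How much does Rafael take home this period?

$3960.94

Dependent care FSA: $326.91
Taxable wages = $5276.48 − $326.91 = $4949.57
Federal withholding: $4949.57 × 0.1275 = $631.07
State tax withheld: $4949.57 × 0.037 = $183.13
City income tax: $4949.57 × 0.01 = $49.50
PFL insurance: $5276.48 × 0.005 = $26.38
Medicare tax: $5276.48 × 0.011 = $58.04
SDI: $5276.48 × 0.005 = $26.38
Employee stock purchase plan: $14.13
(Employer's $259.04 toward employee stock purchase plan is not withheld from the employee.)
Total deductions = $326.91 + $631.07 + $183.13 + $49.50 + $26.38 + $58.04 + $26.38 + $14.13 = $1315.54
Net pay = $5276.48 − $1315.54 = $3960.94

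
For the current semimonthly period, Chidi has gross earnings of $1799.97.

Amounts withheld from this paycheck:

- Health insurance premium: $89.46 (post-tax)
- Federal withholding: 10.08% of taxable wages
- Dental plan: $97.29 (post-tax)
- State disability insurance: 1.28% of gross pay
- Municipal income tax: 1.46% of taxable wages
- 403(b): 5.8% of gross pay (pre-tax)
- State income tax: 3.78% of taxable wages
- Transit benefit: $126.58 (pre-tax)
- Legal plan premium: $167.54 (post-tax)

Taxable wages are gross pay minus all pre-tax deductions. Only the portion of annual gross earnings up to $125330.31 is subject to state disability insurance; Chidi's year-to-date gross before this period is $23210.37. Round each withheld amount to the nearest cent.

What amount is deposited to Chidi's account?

$951.29

403(b): $1799.97 × 0.058 = $104.40
Transit benefit: $126.58
Pre-tax total = $104.40 + $126.58 = $230.98
Taxable wages = $1799.97 − $230.98 = $1568.99
Federal withholding: $1568.99 × 0.1008 = $158.15
Municipal income tax: $1568.99 × 0.0146 = $22.91
State income tax: $1568.99 × 0.0378 = $59.31
State disability insurance: cap not yet reached, full $1799.97 is subject → $1799.97 × 0.0128 = $23.04
Dental plan: $97.29
Health insurance premium: $89.46
Legal plan premium: $167.54
Total deductions = $104.40 + $126.58 + $158.15 + $22.91 + $59.31 + $23.04 + $97.29 + $89.46 + $167.54 = $848.68
Net pay = $1799.97 − $848.68 = $951.29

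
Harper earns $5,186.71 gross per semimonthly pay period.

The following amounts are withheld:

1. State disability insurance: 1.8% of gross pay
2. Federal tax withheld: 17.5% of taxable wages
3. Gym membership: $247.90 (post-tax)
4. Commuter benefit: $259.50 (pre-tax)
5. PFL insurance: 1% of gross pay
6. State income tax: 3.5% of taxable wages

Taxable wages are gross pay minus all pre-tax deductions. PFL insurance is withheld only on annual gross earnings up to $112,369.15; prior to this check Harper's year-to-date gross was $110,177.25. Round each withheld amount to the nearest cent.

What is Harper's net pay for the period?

Commuter benefit: $259.50
Taxable wages = $5,186.71 − $259.50 = $4,927.21
Federal tax withheld: $4,927.21 × 0.175 = $862.26
State income tax: $4,927.21 × 0.035 = $172.45
State disability insurance: $5,186.71 × 0.018 = $93.36
PFL insurance: only $112,369.15 − $110,177.25 = $2,191.90 of this check is subject → $2,191.90 × 0.01 = $21.92
Gym membership: $247.90
Total deductions = $259.50 + $862.26 + $172.45 + $93.36 + $21.92 + $247.90 = $1,657.39
Net pay = $5,186.71 − $1,657.39 = $3,529.32

$3,529.32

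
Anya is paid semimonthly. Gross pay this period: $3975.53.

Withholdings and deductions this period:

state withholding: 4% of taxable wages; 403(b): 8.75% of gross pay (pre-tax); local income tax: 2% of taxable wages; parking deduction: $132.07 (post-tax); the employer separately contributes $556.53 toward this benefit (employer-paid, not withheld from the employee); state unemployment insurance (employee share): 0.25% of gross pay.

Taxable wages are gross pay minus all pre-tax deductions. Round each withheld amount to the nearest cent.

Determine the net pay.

$3268.00

403(b): $3975.53 × 0.0875 = $347.86
Taxable wages = $3975.53 − $347.86 = $3627.67
State withholding: $3627.67 × 0.04 = $145.11
Local income tax: $3627.67 × 0.02 = $72.55
State unemployment insurance (employee share): $3975.53 × 0.0025 = $9.94
Parking deduction: $132.07
(Employer's $556.53 toward parking deduction is not withheld from the employee.)
Total deductions = $347.86 + $145.11 + $72.55 + $9.94 + $132.07 = $707.53
Net pay = $3975.53 − $707.53 = $3268.00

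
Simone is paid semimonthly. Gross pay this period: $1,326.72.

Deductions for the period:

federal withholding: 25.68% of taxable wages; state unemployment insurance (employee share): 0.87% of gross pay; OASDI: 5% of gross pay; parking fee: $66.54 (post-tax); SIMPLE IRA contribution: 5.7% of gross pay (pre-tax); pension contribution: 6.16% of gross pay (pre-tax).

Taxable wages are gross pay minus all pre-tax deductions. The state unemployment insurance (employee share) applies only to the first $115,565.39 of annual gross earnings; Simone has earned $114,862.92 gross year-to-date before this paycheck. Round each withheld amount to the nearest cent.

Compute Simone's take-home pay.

$730.09

SIMPLE IRA contribution: $1,326.72 × 0.057 = $75.62
Pension contribution: $1,326.72 × 0.0616 = $81.73
Pre-tax total = $75.62 + $81.73 = $157.35
Taxable wages = $1,326.72 − $157.35 = $1,169.37
Federal withholding: $1,169.37 × 0.2568 = $300.29
OASDI: $1,326.72 × 0.05 = $66.34
State unemployment insurance (employee share): only $115,565.39 − $114,862.92 = $702.47 of this check is subject → $702.47 × 0.0087 = $6.11
Parking fee: $66.54
Total deductions = $75.62 + $81.73 + $300.29 + $66.34 + $6.11 + $66.54 = $596.63
Net pay = $1,326.72 − $596.63 = $730.09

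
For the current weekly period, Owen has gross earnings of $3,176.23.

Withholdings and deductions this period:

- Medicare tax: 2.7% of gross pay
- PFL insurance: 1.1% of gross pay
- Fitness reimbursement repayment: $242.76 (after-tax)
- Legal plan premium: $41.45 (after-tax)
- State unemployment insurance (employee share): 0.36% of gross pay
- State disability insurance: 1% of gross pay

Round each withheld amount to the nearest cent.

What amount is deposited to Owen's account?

State disability insurance: $3,176.23 × 0.01 = $31.76
PFL insurance: $3,176.23 × 0.011 = $34.94
State unemployment insurance (employee share): $3,176.23 × 0.0036 = $11.43
Medicare tax: $3,176.23 × 0.027 = $85.76
Fitness reimbursement repayment: $242.76
Legal plan premium: $41.45
Total deductions = $31.76 + $34.94 + $11.43 + $85.76 + $242.76 + $41.45 = $448.10
Net pay = $3,176.23 − $448.10 = $2,728.13

$2,728.13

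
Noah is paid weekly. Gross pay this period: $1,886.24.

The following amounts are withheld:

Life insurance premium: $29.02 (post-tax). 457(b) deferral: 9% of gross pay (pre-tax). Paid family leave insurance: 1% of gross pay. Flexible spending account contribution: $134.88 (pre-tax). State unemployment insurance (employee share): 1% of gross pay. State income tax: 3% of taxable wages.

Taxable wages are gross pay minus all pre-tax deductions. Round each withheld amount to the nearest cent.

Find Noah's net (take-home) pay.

Flexible spending account contribution: $134.88
457(b) deferral: $1,886.24 × 0.09 = $169.76
Pre-tax total = $134.88 + $169.76 = $304.64
Taxable wages = $1,886.24 − $304.64 = $1,581.60
State income tax: $1,581.60 × 0.03 = $47.45
Paid family leave insurance: $1,886.24 × 0.01 = $18.86
State unemployment insurance (employee share): $1,886.24 × 0.01 = $18.86
Life insurance premium: $29.02
Total deductions = $134.88 + $169.76 + $47.45 + $18.86 + $18.86 + $29.02 = $418.83
Net pay = $1,886.24 − $418.83 = $1,467.41

$1,467.41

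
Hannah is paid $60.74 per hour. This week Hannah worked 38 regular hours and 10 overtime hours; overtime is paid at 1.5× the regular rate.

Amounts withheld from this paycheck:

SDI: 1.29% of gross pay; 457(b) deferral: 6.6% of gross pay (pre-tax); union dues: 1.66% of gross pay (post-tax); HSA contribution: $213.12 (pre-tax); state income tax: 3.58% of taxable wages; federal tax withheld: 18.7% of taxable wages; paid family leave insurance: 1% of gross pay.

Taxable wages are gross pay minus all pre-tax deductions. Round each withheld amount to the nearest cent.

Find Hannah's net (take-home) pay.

$2044.05

Regular pay: 38 × $60.74 = $2308.12
Overtime pay: 10 × $60.74 × 1.5 = $911.10
Gross pay = $2308.12 + $911.10 = $3219.22
457(b) deferral: $3219.22 × 0.066 = $212.47
HSA contribution: $213.12
Pre-tax total = $212.47 + $213.12 = $425.59
Taxable wages = $3219.22 − $425.59 = $2793.63
State income tax: $2793.63 × 0.0358 = $100.01
Federal tax withheld: $2793.63 × 0.187 = $522.41
Paid family leave insurance: $3219.22 × 0.01 = $32.19
SDI: $3219.22 × 0.0129 = $41.53
Union dues: $3219.22 × 0.0166 = $53.44
Total deductions = $212.47 + $213.12 + $100.01 + $522.41 + $32.19 + $41.53 + $53.44 = $1175.17
Net pay = $3219.22 − $1175.17 = $2044.05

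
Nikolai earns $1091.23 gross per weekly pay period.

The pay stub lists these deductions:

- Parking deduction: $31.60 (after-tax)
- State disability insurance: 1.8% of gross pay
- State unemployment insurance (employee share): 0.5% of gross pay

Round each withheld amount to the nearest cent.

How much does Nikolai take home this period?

$1034.53

State disability insurance: $1091.23 × 0.018 = $19.64
State unemployment insurance (employee share): $1091.23 × 0.005 = $5.46
Parking deduction: $31.60
Total deductions = $19.64 + $5.46 + $31.60 = $56.70
Net pay = $1091.23 − $56.70 = $1034.53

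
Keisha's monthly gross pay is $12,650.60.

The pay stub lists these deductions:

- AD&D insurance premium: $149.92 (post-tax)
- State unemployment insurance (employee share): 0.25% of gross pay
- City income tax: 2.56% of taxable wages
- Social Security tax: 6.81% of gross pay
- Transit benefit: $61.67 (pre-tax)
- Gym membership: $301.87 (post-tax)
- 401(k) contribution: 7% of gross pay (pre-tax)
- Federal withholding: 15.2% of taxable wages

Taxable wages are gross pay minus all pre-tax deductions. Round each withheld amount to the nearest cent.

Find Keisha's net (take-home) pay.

$8,279.93

401(k) contribution: $12,650.60 × 0.07 = $885.54
Transit benefit: $61.67
Pre-tax total = $885.54 + $61.67 = $947.21
Taxable wages = $12,650.60 − $947.21 = $11,703.39
Federal withholding: $11,703.39 × 0.152 = $1,778.92
City income tax: $11,703.39 × 0.0256 = $299.61
Social Security tax: $12,650.60 × 0.0681 = $861.51
State unemployment insurance (employee share): $12,650.60 × 0.0025 = $31.63
Gym membership: $301.87
AD&D insurance premium: $149.92
Total deductions = $885.54 + $61.67 + $1,778.92 + $299.61 + $861.51 + $31.63 + $301.87 + $149.92 = $4,370.67
Net pay = $12,650.60 − $4,370.67 = $8,279.93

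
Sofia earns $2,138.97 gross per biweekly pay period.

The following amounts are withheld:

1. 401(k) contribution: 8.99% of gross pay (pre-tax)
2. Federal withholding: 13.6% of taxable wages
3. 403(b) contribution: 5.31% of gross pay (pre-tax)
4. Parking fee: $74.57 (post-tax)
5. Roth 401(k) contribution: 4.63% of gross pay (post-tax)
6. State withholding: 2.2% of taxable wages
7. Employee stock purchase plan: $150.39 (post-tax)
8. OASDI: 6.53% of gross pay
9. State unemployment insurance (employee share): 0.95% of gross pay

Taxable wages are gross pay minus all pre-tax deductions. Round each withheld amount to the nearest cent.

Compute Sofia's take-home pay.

$1,059.49

403(b) contribution: $2,138.97 × 0.0531 = $113.58
401(k) contribution: $2,138.97 × 0.0899 = $192.29
Pre-tax total = $113.58 + $192.29 = $305.87
Taxable wages = $2,138.97 − $305.87 = $1,833.10
State withholding: $1,833.10 × 0.022 = $40.33
Federal withholding: $1,833.10 × 0.136 = $249.30
OASDI: $2,138.97 × 0.0653 = $139.67
State unemployment insurance (employee share): $2,138.97 × 0.0095 = $20.32
Parking fee: $74.57
Employee stock purchase plan: $150.39
Roth 401(k) contribution: $2,138.97 × 0.0463 = $99.03
Total deductions = $113.58 + $192.29 + $40.33 + $249.30 + $139.67 + $20.32 + $74.57 + $150.39 + $99.03 = $1,079.48
Net pay = $2,138.97 − $1,079.48 = $1,059.49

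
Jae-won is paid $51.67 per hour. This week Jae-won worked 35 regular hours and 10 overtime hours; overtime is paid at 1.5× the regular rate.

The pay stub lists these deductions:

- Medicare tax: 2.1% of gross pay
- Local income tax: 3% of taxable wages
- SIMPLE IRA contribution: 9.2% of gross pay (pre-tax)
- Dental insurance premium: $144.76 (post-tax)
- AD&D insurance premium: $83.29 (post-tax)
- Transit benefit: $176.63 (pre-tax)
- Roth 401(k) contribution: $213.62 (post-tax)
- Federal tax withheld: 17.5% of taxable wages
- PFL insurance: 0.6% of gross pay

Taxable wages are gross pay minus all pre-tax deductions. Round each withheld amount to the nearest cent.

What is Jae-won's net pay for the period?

$1,213.08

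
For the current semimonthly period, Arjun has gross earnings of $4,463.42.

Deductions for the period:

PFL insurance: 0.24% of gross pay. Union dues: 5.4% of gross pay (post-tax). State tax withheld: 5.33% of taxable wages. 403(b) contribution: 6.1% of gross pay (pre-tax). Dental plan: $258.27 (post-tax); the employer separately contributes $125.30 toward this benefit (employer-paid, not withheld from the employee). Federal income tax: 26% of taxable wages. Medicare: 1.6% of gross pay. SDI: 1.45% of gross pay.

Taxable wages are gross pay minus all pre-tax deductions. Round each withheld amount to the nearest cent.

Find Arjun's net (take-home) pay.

$2,231.93

403(b) contribution: $4,463.42 × 0.061 = $272.27
Taxable wages = $4,463.42 − $272.27 = $4,191.15
Federal income tax: $4,191.15 × 0.26 = $1,089.70
State tax withheld: $4,191.15 × 0.0533 = $223.39
SDI: $4,463.42 × 0.0145 = $64.72
Medicare: $4,463.42 × 0.016 = $71.41
PFL insurance: $4,463.42 × 0.0024 = $10.71
Union dues: $4,463.42 × 0.054 = $241.02
Dental plan: $258.27
(Employer's $125.30 toward dental plan is not withheld from the employee.)
Total deductions = $272.27 + $1,089.70 + $223.39 + $64.72 + $71.41 + $10.71 + $241.02 + $258.27 = $2,231.49
Net pay = $4,463.42 − $2,231.49 = $2,231.93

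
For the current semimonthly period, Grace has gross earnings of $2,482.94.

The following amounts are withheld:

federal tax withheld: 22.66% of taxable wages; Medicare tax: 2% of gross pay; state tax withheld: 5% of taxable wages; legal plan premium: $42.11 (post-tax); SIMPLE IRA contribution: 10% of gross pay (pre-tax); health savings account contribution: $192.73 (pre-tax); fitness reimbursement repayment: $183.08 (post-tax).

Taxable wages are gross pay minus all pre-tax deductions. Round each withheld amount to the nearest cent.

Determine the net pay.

$1,202.27

Health savings account contribution: $192.73
SIMPLE IRA contribution: $2,482.94 × 0.1 = $248.29
Pre-tax total = $192.73 + $248.29 = $441.02
Taxable wages = $2,482.94 − $441.02 = $2,041.92
State tax withheld: $2,041.92 × 0.05 = $102.10
Federal tax withheld: $2,041.92 × 0.2266 = $462.70
Medicare tax: $2,482.94 × 0.02 = $49.66
Fitness reimbursement repayment: $183.08
Legal plan premium: $42.11
Total deductions = $192.73 + $248.29 + $102.10 + $462.70 + $49.66 + $183.08 + $42.11 = $1,280.67
Net pay = $2,482.94 − $1,280.67 = $1,202.27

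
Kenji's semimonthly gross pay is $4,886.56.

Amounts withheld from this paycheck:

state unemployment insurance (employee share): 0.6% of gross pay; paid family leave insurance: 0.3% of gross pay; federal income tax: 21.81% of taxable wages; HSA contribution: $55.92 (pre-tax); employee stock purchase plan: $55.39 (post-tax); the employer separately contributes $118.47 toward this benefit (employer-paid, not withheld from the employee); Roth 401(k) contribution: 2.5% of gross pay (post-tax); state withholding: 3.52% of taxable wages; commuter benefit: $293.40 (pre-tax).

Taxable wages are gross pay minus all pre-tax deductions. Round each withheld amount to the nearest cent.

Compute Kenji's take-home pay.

$3,166.43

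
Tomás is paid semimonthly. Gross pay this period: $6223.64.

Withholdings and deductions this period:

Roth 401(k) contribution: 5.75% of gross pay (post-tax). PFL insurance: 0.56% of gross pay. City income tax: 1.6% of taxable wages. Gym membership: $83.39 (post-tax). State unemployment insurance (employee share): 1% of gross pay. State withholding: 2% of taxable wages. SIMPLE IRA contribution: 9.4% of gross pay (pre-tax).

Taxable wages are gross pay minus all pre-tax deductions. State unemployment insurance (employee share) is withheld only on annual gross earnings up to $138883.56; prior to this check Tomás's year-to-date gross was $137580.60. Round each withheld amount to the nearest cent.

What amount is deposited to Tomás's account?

SIMPLE IRA contribution: $6223.64 × 0.094 = $585.02
Taxable wages = $6223.64 − $585.02 = $5638.62
State withholding: $5638.62 × 0.02 = $112.77
City income tax: $5638.62 × 0.016 = $90.22
PFL insurance: $6223.64 × 0.0056 = $34.85
State unemployment insurance (employee share): only $138883.56 − $137580.60 = $1302.96 of this check is subject → $1302.96 × 0.01 = $13.03
Roth 401(k) contribution: $6223.64 × 0.0575 = $357.86
Gym membership: $83.39
Total deductions = $585.02 + $112.77 + $90.22 + $34.85 + $13.03 + $357.86 + $83.39 = $1277.14
Net pay = $6223.64 − $1277.14 = $4946.50

$4946.50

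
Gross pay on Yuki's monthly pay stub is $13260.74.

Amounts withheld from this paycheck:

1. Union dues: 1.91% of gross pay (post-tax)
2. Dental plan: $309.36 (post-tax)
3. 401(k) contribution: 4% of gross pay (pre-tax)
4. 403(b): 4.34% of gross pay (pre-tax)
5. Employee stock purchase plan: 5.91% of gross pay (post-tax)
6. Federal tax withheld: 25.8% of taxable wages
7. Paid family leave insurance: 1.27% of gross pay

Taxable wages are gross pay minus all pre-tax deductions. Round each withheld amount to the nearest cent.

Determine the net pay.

$7504.09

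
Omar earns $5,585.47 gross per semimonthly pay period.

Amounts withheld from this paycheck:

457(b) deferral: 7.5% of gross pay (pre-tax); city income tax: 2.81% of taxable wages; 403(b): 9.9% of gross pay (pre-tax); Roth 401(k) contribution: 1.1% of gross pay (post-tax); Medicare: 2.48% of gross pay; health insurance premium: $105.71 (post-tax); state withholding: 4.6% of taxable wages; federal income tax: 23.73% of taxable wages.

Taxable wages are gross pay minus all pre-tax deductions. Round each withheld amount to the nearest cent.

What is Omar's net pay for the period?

$2,871.25

457(b) deferral: $5,585.47 × 0.075 = $418.91
403(b): $5,585.47 × 0.099 = $552.96
Pre-tax total = $418.91 + $552.96 = $971.87
Taxable wages = $5,585.47 − $971.87 = $4,613.60
City income tax: $4,613.60 × 0.0281 = $129.64
State withholding: $4,613.60 × 0.046 = $212.23
Federal income tax: $4,613.60 × 0.2373 = $1,094.81
Medicare: $5,585.47 × 0.0248 = $138.52
Roth 401(k) contribution: $5,585.47 × 0.011 = $61.44
Health insurance premium: $105.71
Total deductions = $418.91 + $552.96 + $129.64 + $212.23 + $1,094.81 + $138.52 + $61.44 + $105.71 = $2,714.22
Net pay = $5,585.47 − $2,714.22 = $2,871.25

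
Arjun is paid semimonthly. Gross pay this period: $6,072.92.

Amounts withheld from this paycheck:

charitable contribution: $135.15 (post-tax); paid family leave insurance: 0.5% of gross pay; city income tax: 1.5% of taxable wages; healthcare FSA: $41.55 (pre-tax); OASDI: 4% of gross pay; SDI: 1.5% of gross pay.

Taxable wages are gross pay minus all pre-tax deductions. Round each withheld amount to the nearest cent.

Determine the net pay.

$5,441.38

Healthcare FSA: $41.55
Taxable wages = $6,072.92 − $41.55 = $6,031.37
City income tax: $6,031.37 × 0.015 = $90.47
OASDI: $6,072.92 × 0.04 = $242.92
Paid family leave insurance: $6,072.92 × 0.005 = $30.36
SDI: $6,072.92 × 0.015 = $91.09
Charitable contribution: $135.15
Total deductions = $41.55 + $90.47 + $242.92 + $30.36 + $91.09 + $135.15 = $631.54
Net pay = $6,072.92 − $631.54 = $5,441.38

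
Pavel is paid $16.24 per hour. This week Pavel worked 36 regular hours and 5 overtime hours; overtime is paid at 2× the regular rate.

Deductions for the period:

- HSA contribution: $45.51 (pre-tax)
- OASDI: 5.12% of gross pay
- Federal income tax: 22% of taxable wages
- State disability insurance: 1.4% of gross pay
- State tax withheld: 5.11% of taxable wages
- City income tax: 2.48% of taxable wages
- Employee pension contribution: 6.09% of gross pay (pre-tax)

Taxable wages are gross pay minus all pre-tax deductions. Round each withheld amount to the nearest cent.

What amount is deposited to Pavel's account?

Regular pay: 36 × $16.24 = $584.64
Overtime pay: 5 × $16.24 × 2 = $162.40
Gross pay = $584.64 + $162.40 = $747.04
Employee pension contribution: $747.04 × 0.0609 = $45.49
HSA contribution: $45.51
Pre-tax total = $45.49 + $45.51 = $91.00
Taxable wages = $747.04 − $91.00 = $656.04
State tax withheld: $656.04 × 0.0511 = $33.52
City income tax: $656.04 × 0.0248 = $16.27
Federal income tax: $656.04 × 0.22 = $144.33
State disability insurance: $747.04 × 0.014 = $10.46
OASDI: $747.04 × 0.0512 = $38.25
Total deductions = $45.49 + $45.51 + $33.52 + $16.27 + $144.33 + $10.46 + $38.25 = $333.83
Net pay = $747.04 − $333.83 = $413.21

$413.21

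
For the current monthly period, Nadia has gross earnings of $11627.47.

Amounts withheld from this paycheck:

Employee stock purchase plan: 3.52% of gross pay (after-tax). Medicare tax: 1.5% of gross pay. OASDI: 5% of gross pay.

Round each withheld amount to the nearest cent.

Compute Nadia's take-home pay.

$10462.40

OASDI: $11627.47 × 0.05 = $581.37
Medicare tax: $11627.47 × 0.015 = $174.41
Employee stock purchase plan: $11627.47 × 0.0352 = $409.29
Total deductions = $581.37 + $174.41 + $409.29 = $1165.07
Net pay = $11627.47 − $1165.07 = $10462.40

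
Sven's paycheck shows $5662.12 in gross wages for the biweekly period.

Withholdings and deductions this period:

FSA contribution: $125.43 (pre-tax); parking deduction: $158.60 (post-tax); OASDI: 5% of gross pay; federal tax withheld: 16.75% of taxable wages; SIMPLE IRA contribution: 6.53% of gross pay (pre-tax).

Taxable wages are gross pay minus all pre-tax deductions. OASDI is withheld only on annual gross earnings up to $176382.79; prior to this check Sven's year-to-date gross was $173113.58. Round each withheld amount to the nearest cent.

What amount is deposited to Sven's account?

$3979.43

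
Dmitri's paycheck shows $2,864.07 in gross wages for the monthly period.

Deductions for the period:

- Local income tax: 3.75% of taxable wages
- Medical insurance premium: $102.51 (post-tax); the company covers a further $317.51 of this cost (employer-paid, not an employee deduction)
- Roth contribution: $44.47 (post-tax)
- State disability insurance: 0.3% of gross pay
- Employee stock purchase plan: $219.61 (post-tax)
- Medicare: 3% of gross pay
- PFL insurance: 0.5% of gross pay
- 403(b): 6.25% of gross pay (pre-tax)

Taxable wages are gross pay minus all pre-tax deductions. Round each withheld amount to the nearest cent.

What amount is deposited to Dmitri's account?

403(b): $2,864.07 × 0.0625 = $179.00
Taxable wages = $2,864.07 − $179.00 = $2,685.07
Local income tax: $2,685.07 × 0.0375 = $100.69
Medicare: $2,864.07 × 0.03 = $85.92
PFL insurance: $2,864.07 × 0.005 = $14.32
State disability insurance: $2,864.07 × 0.003 = $8.59
Roth contribution: $44.47
Employee stock purchase plan: $219.61
Medical insurance premium: $102.51
(Employer's $317.51 toward medical insurance premium is not withheld from the employee.)
Total deductions = $179.00 + $100.69 + $85.92 + $14.32 + $8.59 + $44.47 + $219.61 + $102.51 = $755.11
Net pay = $2,864.07 − $755.11 = $2,108.96

$2,108.96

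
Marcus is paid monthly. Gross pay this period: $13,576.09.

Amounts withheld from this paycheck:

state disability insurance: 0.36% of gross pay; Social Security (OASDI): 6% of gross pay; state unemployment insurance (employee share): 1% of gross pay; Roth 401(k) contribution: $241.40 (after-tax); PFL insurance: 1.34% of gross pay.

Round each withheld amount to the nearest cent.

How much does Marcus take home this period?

$12,153.57

Social Security (OASDI): $13,576.09 × 0.06 = $814.57
State unemployment insurance (employee share): $13,576.09 × 0.01 = $135.76
PFL insurance: $13,576.09 × 0.0134 = $181.92
State disability insurance: $13,576.09 × 0.0036 = $48.87
Roth 401(k) contribution: $241.40
Total deductions = $814.57 + $135.76 + $181.92 + $48.87 + $241.40 = $1,422.52
Net pay = $13,576.09 − $1,422.52 = $12,153.57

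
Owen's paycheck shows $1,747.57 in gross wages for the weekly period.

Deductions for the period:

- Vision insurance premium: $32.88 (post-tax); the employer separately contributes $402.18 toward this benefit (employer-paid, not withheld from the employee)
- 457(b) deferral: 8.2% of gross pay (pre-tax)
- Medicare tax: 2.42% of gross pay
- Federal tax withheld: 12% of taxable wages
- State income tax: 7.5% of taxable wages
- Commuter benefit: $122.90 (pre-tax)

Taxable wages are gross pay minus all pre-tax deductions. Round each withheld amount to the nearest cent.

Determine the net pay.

457(b) deferral: $1,747.57 × 0.082 = $143.30
Commuter benefit: $122.90
Pre-tax total = $143.30 + $122.90 = $266.20
Taxable wages = $1,747.57 − $266.20 = $1,481.37
State income tax: $1,481.37 × 0.075 = $111.10
Federal tax withheld: $1,481.37 × 0.12 = $177.76
Medicare tax: $1,747.57 × 0.0242 = $42.29
Vision insurance premium: $32.88
(Employer's $402.18 toward vision insurance premium is not withheld from the employee.)
Total deductions = $143.30 + $122.90 + $111.10 + $177.76 + $42.29 + $32.88 = $630.23
Net pay = $1,747.57 − $630.23 = $1,117.34

$1,117.34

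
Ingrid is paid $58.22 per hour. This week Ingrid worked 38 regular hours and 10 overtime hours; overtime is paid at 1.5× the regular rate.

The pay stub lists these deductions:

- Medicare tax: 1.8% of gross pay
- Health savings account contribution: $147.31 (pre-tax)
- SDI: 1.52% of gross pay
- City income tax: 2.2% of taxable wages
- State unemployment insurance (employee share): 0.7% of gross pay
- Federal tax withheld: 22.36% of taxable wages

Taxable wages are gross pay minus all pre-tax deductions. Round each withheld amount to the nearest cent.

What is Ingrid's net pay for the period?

$2092.65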